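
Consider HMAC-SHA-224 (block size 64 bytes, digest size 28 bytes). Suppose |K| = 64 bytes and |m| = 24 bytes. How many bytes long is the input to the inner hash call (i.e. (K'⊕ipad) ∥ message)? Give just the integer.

Key is 64 ≤ 64 bytes, zero-padded: |K'| = 64.
Inner input = (K'⊕ipad) ∥ m → 64 + 24 = 88 bytes.

88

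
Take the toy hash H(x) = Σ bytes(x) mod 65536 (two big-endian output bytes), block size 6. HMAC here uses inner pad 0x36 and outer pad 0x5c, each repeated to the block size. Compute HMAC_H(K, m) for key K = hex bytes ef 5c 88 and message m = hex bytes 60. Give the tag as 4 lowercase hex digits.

02a1

Key hex bytes ef 5c 88 is 3 bytes ≤ B = 6; zero-pad to 6 bytes: K' = ef 5c 88 00 00 00.
K' ⊕ ipad = d9 6a be 36 36 36.  K' ⊕ opad = b3 00 d4 5c 5c 5c.
Inner input = (K'⊕ipad) ∥ m = d9 6a be 36 36 36 ∥ 60.
Inner hash: sum = 217+106+190+54+54+54+96 = 771 → 03 03.
Outer input = (K'⊕opad) ∥ inner = b3 00 d4 5c 5c 5c ∥ 03 03.
Outer hash (tag): sum = 179+0+212+92+92+92+3+3 = 673 → 02 a1.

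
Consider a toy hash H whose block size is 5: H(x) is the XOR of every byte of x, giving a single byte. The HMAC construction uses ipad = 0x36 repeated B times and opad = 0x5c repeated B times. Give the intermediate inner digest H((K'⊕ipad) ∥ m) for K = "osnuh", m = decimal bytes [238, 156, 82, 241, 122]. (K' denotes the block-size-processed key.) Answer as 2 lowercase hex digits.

f2

Key "osnuh" = 6f 73 6e 75 68 is exactly B = 5 bytes: K' = 6f 73 6e 75 68.
K' ⊕ ipad = 59 45 58 43 5e.
Inner input = 59 45 58 43 5e ∥ ee 9c 52 f1 7a.
Inner hash: XOR 59⊕45⊕58⊕43⊕5e⊕ee⊕9c⊕52⊕f1⊕7a = f2.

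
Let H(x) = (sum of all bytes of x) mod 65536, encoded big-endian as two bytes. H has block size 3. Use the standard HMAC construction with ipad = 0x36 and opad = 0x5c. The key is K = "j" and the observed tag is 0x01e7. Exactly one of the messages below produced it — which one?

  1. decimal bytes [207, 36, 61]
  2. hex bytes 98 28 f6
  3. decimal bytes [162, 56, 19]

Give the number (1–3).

Key "j" = 6a is 1 byte ≤ B = 3; zero-pad to 3 bytes: K' = 6a 00 00.
K' ⊕ ipad = 5c 36 36; K' ⊕ opad = 36 5c 5c.
m1: inner = H(5c 36 36 cf 24 3d) = 01 f8; tag = H(36 5c 5c 01 f8) = 01e7 ← matches
m2: inner = H(5c 36 36 98 28 f6) = 02 7e; tag = H(36 5c 5c 02 7e) = 016e
m3: inner = H(5c 36 36 a2 38 13) = 01 b5; tag = H(36 5c 5c 01 b5) = 01a4

1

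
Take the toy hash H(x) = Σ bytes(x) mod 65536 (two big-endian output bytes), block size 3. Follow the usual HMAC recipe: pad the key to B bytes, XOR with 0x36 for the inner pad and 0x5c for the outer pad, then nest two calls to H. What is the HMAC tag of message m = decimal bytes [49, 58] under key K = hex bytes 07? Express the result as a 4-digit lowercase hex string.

Key hex bytes 07 is 1 byte ≤ B = 3; zero-pad to 3 bytes: K' = 07 00 00.
K' ⊕ ipad = 31 36 36.  K' ⊕ opad = 5b 5c 5c.
Inner input = (K'⊕ipad) ∥ m = 31 36 36 ∥ 31 3a.
Inner hash: sum = 49+54+54+49+58 = 264 → 01 08.
Outer input = (K'⊕opad) ∥ inner = 5b 5c 5c ∥ 01 08.
Outer hash (tag): sum = 91+92+92+1+8 = 284 → 01 1c.

011c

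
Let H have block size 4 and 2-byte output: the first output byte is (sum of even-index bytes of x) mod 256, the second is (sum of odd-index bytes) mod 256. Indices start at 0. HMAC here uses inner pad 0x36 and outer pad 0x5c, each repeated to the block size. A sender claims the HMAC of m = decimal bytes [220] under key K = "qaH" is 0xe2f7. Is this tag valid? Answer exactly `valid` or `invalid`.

Key "qaH" = 71 61 48 is 3 bytes ≤ B = 4; zero-pad to 4 bytes: K' = 71 61 48 00.
K' ⊕ ipad = 47 57 7e 36; K' ⊕ opad = 2d 3d 14 5c.
Inner hash: even-index sum = 417 mod 256 = 161; odd-index sum = 141 mod 256 = 141 → a1 8d.
Outer hash (recomputed tag): even-index sum = 226 mod 256 = 226; odd-index sum = 294 mod 256 = 38 → e2 26.
Recomputed tag = e226; claimed = e2f7 → mismatch.

invalid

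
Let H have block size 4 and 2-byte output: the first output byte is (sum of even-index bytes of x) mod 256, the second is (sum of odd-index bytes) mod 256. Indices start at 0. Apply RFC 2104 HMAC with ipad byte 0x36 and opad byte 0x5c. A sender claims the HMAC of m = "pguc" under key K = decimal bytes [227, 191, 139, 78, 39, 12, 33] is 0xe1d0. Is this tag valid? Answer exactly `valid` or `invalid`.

valid

Key decimal bytes [227, 191, 139, 78, 39, 12, 33] = e3 bf 8b 4e 27 0c 21 is 7 bytes > B = 4, so hash it first: H(key) = b6 19, then zero-pad to 4 bytes: K' = b6 19 00 00.
K' ⊕ ipad = 80 2f 36 36; K' ⊕ opad = ea 45 5c 5c.
Inner hash: even-index sum = 411 mod 256 = 155; odd-index sum = 303 mod 256 = 47 → 9b 2f.
Outer hash (recomputed tag): even-index sum = 481 mod 256 = 225; odd-index sum = 208 mod 256 = 208 → e1 d0.
Recomputed tag = e1d0; claimed = e1d0 → match.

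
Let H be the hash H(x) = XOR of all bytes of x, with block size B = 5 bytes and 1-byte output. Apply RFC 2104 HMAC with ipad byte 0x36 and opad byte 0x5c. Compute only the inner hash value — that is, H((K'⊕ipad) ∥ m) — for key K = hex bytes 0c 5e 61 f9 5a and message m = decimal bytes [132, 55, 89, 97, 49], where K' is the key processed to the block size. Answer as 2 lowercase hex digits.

Key hex bytes 0c 5e 61 f9 5a is exactly B = 5 bytes: K' = 0c 5e 61 f9 5a.
K' ⊕ ipad = 3a 68 57 cf 6c.
Inner input = 3a 68 57 cf 6c ∥ 84 37 59 61 31.
Inner hash: XOR 3a⊕68⊕57⊕cf⊕6c⊕84⊕37⊕59⊕61⊕31 = 1c.

1c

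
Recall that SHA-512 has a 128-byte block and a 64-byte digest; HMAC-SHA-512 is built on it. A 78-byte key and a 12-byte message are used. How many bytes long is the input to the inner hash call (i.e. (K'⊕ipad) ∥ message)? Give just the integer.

140

Key is 78 ≤ 128 bytes, zero-padded: |K'| = 128.
Inner input = (K'⊕ipad) ∥ m → 128 + 12 = 140 bytes.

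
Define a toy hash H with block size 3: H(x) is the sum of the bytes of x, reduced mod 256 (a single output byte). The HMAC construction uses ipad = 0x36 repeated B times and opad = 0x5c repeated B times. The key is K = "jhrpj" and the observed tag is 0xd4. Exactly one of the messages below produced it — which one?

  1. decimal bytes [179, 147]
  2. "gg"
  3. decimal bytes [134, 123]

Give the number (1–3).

Key "jhrpj" = 6a 68 72 70 6a is 5 bytes > B = 3, so hash it first: H(key) = 1e, then zero-pad to 3 bytes: K' = 1e 00 00.
K' ⊕ ipad = 28 36 36; K' ⊕ opad = 42 5c 5c.
m1: inner = H(28 36 36 b3 93) = da; tag = H(42 5c 5c da) = d4 ← matches
m2: inner = H(28 36 36 67 67) = 62; tag = H(42 5c 5c 62) = 5c
m3: inner = H(28 36 36 86 7b) = 95; tag = H(42 5c 5c 95) = 8f

1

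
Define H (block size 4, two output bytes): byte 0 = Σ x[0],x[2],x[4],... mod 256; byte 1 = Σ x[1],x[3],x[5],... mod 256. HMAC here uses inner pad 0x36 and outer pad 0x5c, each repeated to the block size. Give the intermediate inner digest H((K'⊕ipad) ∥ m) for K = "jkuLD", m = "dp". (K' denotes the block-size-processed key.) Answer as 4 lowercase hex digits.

af27

Key "jkuLD" = 6a 6b 75 4c 44 is 5 bytes > B = 4, so hash it first: H(key) = 23 b7, then zero-pad to 4 bytes: K' = 23 b7 00 00.
K' ⊕ ipad = 15 81 36 36.
Inner input = 15 81 36 36 ∥ 64 70.
Inner hash: even-index sum = 175 mod 256 = 175; odd-index sum = 295 mod 256 = 39 → af 27.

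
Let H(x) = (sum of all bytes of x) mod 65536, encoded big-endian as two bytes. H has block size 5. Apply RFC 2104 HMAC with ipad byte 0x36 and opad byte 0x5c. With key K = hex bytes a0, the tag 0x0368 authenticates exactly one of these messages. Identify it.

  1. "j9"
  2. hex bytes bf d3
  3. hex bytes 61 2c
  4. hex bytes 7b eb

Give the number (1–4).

3

Key hex bytes a0 is 1 byte ≤ B = 5; zero-pad to 5 bytes: K' = a0 00 00 00 00.
K' ⊕ ipad = 96 36 36 36 36; K' ⊕ opad = fc 5c 5c 5c 5c.
m1: inner = H(96 36 36 36 36 6a 39) = 02 11; tag = H(fc 5c 5c 5c 5c 02 11) = 027f
m2: inner = H(96 36 36 36 36 bf d3) = 03 00; tag = H(fc 5c 5c 5c 5c 03 00) = 026f
m3: inner = H(96 36 36 36 36 61 2c) = 01 fb; tag = H(fc 5c 5c 5c 5c 01 fb) = 0368 ← matches
m4: inner = H(96 36 36 36 36 7b eb) = 02 d4; tag = H(fc 5c 5c 5c 5c 02 d4) = 0342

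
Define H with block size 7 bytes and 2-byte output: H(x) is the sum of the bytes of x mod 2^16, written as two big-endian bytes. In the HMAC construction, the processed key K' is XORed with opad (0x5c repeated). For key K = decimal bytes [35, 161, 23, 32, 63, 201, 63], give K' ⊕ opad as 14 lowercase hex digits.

7ffd4b7c639563

Key decimal bytes [35, 161, 23, 32, 63, 201, 63] = 23 a1 17 20 3f c9 3f is exactly B = 7 bytes: K' = 23 a1 17 20 3f c9 3f.
XOR each byte with 0x5c: 23⊕5c=7f, a1⊕5c=fd, 17⊕5c=4b, 20⊕5c=7c, 3f⊕5c=63, c9⊕5c=95, 3f⊕5c=63.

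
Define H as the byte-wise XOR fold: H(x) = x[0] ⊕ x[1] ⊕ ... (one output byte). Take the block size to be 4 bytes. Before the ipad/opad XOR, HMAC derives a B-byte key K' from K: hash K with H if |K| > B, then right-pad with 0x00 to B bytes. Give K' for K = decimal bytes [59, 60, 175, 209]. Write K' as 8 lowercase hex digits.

Key decimal bytes [59, 60, 175, 209] = 3b 3c af d1 is exactly B = 4 bytes: K' = 3b 3c af d1.

3b3cafd1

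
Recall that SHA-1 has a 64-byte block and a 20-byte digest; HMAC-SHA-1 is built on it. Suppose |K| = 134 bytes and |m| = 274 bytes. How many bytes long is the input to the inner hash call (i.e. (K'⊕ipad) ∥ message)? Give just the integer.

338

Key is 134 > 64 bytes, so it is hashed to 20 bytes then zero-padded to 64: |K'| = 64.
Inner input = (K'⊕ipad) ∥ m → 64 + 274 = 338 bytes.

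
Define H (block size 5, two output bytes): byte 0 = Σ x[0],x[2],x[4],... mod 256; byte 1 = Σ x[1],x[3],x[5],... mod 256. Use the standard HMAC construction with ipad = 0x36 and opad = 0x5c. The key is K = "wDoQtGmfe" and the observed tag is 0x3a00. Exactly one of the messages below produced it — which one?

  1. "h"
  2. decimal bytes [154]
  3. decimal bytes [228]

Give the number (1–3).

Key "wDoQtGmfe" = 77 44 6f 51 74 47 6d 66 65 is 9 bytes > B = 5, so hash it first: H(key) = 2c 42, then zero-pad to 5 bytes: K' = 2c 42 00 00 00.
K' ⊕ ipad = 1a 74 36 36 36; K' ⊕ opad = 70 1e 5c 5c 5c.
m1: inner = H(1a 74 36 36 36 68) = 86 12; tag = H(70 1e 5c 5c 5c 86 12) = 3a00 ← matches
m2: inner = H(1a 74 36 36 36 9a) = 86 44; tag = H(70 1e 5c 5c 5c 86 44) = 6c00
m3: inner = H(1a 74 36 36 36 e4) = 86 8e; tag = H(70 1e 5c 5c 5c 86 8e) = b600

1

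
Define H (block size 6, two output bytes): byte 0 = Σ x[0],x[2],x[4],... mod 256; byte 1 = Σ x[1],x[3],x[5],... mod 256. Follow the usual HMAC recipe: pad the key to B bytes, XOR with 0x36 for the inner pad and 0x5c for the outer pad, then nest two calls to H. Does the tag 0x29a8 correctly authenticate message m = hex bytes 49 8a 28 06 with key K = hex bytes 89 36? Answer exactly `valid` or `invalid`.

invalid

Key hex bytes 89 36 is 2 bytes ≤ B = 6; zero-pad to 6 bytes: K' = 89 36 00 00 00 00.
K' ⊕ ipad = bf 00 36 36 36 36; K' ⊕ opad = d5 6a 5c 5c 5c 5c.
Inner hash: even-index sum = 412 mod 256 = 156; odd-index sum = 252 mod 256 = 252 → 9c fc.
Outer hash (recomputed tag): even-index sum = 553 mod 256 = 41; odd-index sum = 542 mod 256 = 30 → 29 1e.
Recomputed tag = 291e; claimed = 29a8 → mismatch.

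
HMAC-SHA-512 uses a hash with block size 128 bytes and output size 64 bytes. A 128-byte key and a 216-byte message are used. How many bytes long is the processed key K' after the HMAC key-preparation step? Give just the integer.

128

Key is 128 ≤ 128 bytes, zero-padded: |K'| = 128.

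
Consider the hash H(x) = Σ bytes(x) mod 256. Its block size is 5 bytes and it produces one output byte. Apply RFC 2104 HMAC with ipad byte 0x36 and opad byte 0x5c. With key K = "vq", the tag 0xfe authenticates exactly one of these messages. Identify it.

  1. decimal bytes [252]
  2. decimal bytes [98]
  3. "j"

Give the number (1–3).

Key "vq" = 76 71 is 2 bytes ≤ B = 5; zero-pad to 5 bytes: K' = 76 71 00 00 00.
K' ⊕ ipad = 40 47 36 36 36; K' ⊕ opad = 2a 2d 5c 5c 5c.
m1: inner = H(40 47 36 36 36 fc) = 25; tag = H(2a 2d 5c 5c 5c 25) = 90
m2: inner = H(40 47 36 36 36 62) = 8b; tag = H(2a 2d 5c 5c 5c 8b) = f6
m3: inner = H(40 47 36 36 36 6a) = 93; tag = H(2a 2d 5c 5c 5c 93) = fe ← matches

3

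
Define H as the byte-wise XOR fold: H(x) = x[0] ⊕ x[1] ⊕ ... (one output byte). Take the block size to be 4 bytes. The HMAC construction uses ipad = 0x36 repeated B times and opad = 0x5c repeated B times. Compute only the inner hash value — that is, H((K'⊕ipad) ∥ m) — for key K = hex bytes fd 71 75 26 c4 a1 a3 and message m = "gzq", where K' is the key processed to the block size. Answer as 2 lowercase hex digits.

75

Key hex bytes fd 71 75 26 c4 a1 a3 is 7 bytes > B = 4, so hash it first: H(key) = 19, then zero-pad to 4 bytes: K' = 19 00 00 00.
K' ⊕ ipad = 2f 36 36 36.
Inner input = 2f 36 36 36 ∥ 67 7a 71.
Inner hash: XOR 2f⊕36⊕36⊕36⊕67⊕7a⊕71 = 75.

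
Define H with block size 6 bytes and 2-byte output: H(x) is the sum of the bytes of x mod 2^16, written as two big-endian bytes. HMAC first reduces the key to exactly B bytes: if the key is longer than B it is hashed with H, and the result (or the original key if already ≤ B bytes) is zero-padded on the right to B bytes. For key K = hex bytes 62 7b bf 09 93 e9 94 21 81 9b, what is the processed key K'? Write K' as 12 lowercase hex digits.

|K| = 10 > B = 6, so first hash the key.
H(K): sum = 98+123+191+9+147+233+148+33+129+155 = 1266 → 04 f2.
Zero-pad H(K) = 04 f2 to 6 bytes: K' = 04 f2 00 00 00 00.

04f200000000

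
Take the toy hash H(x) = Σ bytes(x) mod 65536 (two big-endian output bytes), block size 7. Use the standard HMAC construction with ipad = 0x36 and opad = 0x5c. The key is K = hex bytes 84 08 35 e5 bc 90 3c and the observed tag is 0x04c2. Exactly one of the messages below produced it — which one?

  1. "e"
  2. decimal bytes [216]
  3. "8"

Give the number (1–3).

1

Key hex bytes 84 08 35 e5 bc 90 3c is exactly B = 7 bytes: K' = 84 08 35 e5 bc 90 3c.
K' ⊕ ipad = b2 3e 03 d3 8a a6 0a; K' ⊕ opad = d8 54 69 b9 e0 cc 60.
m1: inner = H(b2 3e 03 d3 8a a6 0a 65) = 03 65; tag = H(d8 54 69 b9 e0 cc 60 03 65) = 04c2 ← matches
m2: inner = H(b2 3e 03 d3 8a a6 0a d8) = 03 d8; tag = H(d8 54 69 b9 e0 cc 60 03 d8) = 0535
m3: inner = H(b2 3e 03 d3 8a a6 0a 38) = 03 38; tag = H(d8 54 69 b9 e0 cc 60 03 38) = 0495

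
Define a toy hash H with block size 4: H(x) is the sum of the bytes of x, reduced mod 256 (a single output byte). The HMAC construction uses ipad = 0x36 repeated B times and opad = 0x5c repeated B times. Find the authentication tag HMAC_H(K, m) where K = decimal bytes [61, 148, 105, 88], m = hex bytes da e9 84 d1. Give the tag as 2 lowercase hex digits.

Key decimal bytes [61, 148, 105, 88] = 3d 94 69 58 is exactly B = 4 bytes: K' = 3d 94 69 58.
K' ⊕ ipad = 0b a2 5f 6e.  K' ⊕ opad = 61 c8 35 04.
Inner input = (K'⊕ipad) ∥ m = 0b a2 5f 6e ∥ da e9 84 d1.
Inner hash: sum = 11+162+95+110+218+233+132+209 = 1170; mod 256 = 146 → 92.
Outer input = (K'⊕opad) ∥ inner = 61 c8 35 04 ∥ 92.
Outer hash (tag): sum = 97+200+53+4+146 = 500; mod 256 = 244 → f4.

f4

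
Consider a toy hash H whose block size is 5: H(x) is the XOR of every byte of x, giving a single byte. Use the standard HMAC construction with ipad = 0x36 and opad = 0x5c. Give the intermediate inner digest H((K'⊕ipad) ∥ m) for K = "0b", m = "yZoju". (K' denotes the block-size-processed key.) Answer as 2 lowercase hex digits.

Key "0b" = 30 62 is 2 bytes ≤ B = 5; zero-pad to 5 bytes: K' = 30 62 00 00 00.
K' ⊕ ipad = 06 54 36 36 36.
Inner input = 06 54 36 36 36 ∥ 79 5a 6f 6a 75.
Inner hash: XOR 06⊕54⊕36⊕36⊕36⊕79⊕5a⊕6f⊕6a⊕75 = 37.

37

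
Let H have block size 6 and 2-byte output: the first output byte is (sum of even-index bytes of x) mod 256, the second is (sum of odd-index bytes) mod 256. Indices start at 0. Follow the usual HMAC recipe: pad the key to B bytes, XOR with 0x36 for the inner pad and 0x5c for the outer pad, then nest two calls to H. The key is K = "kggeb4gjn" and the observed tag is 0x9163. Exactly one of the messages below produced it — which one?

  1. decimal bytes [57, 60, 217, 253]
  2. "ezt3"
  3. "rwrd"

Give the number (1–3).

2

Key "kggeb4gjn" = 6b 67 67 65 62 34 67 6a 6e is 9 bytes > B = 6, so hash it first: H(key) = 09 6a, then zero-pad to 6 bytes: K' = 09 6a 00 00 00 00.
K' ⊕ ipad = 3f 5c 36 36 36 36; K' ⊕ opad = 55 36 5c 5c 5c 5c.
m1: inner = H(3f 5c 36 36 36 36 39 3c d9 fd) = bd 01; tag = H(55 36 5c 5c 5c 5c bd 01) = caef
m2: inner = H(3f 5c 36 36 36 36 65 7a 74 33) = 84 75; tag = H(55 36 5c 5c 5c 5c 84 75) = 9163 ← matches
m3: inner = H(3f 5c 36 36 36 36 72 77 72 64) = 8f a3; tag = H(55 36 5c 5c 5c 5c 8f a3) = 9c91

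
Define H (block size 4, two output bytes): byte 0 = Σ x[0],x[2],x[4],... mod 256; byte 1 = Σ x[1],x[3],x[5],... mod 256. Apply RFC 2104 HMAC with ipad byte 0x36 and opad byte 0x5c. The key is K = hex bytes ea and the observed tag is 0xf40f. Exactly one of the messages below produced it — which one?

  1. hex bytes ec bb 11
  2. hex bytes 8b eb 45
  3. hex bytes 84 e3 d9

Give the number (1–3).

2

Key hex bytes ea is 1 byte ≤ B = 4; zero-pad to 4 bytes: K' = ea 00 00 00.
K' ⊕ ipad = dc 36 36 36; K' ⊕ opad = b6 5c 5c 5c.
m1: inner = H(dc 36 36 36 ec bb 11) = 0f 27; tag = H(b6 5c 5c 5c 0f 27) = 21df
m2: inner = H(dc 36 36 36 8b eb 45) = e2 57; tag = H(b6 5c 5c 5c e2 57) = f40f ← matches
m3: inner = H(dc 36 36 36 84 e3 d9) = 6f 4f; tag = H(b6 5c 5c 5c 6f 4f) = 8107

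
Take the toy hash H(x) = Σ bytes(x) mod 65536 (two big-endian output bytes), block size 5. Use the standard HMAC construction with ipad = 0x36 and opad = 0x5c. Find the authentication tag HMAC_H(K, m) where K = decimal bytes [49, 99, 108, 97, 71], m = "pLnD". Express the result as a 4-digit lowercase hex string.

Key decimal bytes [49, 99, 108, 97, 71] = 31 63 6c 61 47 is exactly B = 5 bytes: K' = 31 63 6c 61 47.
K' ⊕ ipad = 07 55 5a 57 71.  K' ⊕ opad = 6d 3f 30 3d 1b.
Inner input = (K'⊕ipad) ∥ m = 07 55 5a 57 71 ∥ 70 4c 6e 44.
Inner hash: sum = 7+85+90+87+113+112+76+110+68 = 748 → 02 ec.
Outer input = (K'⊕opad) ∥ inner = 6d 3f 30 3d 1b ∥ 02 ec.
Outer hash (tag): sum = 109+63+48+61+27+2+236 = 546 → 02 22.

0222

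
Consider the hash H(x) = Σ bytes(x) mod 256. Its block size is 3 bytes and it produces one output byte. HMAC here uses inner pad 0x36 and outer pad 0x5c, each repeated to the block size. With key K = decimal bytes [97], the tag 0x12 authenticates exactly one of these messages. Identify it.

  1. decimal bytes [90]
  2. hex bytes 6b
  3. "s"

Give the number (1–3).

1

Key decimal bytes [97] = 61 is 1 byte ≤ B = 3; zero-pad to 3 bytes: K' = 61 00 00.
K' ⊕ ipad = 57 36 36; K' ⊕ opad = 3d 5c 5c.
m1: inner = H(57 36 36 5a) = 1d; tag = H(3d 5c 5c 1d) = 12 ← matches
m2: inner = H(57 36 36 6b) = 2e; tag = H(3d 5c 5c 2e) = 23
m3: inner = H(57 36 36 73) = 36; tag = H(3d 5c 5c 36) = 2b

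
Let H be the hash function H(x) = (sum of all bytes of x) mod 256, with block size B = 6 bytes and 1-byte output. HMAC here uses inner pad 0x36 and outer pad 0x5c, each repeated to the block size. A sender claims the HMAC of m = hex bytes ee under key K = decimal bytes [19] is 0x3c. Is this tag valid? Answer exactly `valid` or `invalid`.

Key decimal bytes [19] = 13 is 1 byte ≤ B = 6; zero-pad to 6 bytes: K' = 13 00 00 00 00 00.
K' ⊕ ipad = 25 36 36 36 36 36; K' ⊕ opad = 4f 5c 5c 5c 5c 5c.
Inner hash: sum = 37+54+54+54+54+54+238 = 545; mod 256 = 33 → 21.
Outer hash (recomputed tag): sum = 79+92+92+92+92+92+33 = 572; mod 256 = 60 → 3c.
Recomputed tag = 3c; claimed = 3c → match.

valid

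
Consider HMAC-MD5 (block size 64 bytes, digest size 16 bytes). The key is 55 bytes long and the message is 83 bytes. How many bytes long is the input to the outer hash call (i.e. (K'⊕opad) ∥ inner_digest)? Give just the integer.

Key is 55 ≤ 64 bytes, zero-padded: |K'| = 64.
Outer input = (K'⊕opad) ∥ H(inner) → 64 + 16 = 80 bytes.

80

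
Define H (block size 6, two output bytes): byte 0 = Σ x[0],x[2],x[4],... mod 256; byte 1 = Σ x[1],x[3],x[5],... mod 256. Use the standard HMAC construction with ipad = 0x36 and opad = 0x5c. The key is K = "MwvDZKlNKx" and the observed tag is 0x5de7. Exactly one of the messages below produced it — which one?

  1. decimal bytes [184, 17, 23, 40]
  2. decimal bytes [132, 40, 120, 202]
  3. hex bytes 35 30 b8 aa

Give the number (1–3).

Key "MwvDZKlNKx" = 4d 77 76 44 5a 4b 6c 4e 4b 78 is 10 bytes > B = 6, so hash it first: H(key) = d4 cc, then zero-pad to 6 bytes: K' = d4 cc 00 00 00 00.
K' ⊕ ipad = e2 fa 36 36 36 36; K' ⊕ opad = 88 90 5c 5c 5c 5c.
m1: inner = H(e2 fa 36 36 36 36 b8 11 17 28) = 1d 9f; tag = H(88 90 5c 5c 5c 5c 1d 9f) = 5de7 ← matches
m2: inner = H(e2 fa 36 36 36 36 84 28 78 ca) = 4a 58; tag = H(88 90 5c 5c 5c 5c 4a 58) = 8aa0
m3: inner = H(e2 fa 36 36 36 36 35 30 b8 aa) = 3b 40; tag = H(88 90 5c 5c 5c 5c 3b 40) = 7b88

1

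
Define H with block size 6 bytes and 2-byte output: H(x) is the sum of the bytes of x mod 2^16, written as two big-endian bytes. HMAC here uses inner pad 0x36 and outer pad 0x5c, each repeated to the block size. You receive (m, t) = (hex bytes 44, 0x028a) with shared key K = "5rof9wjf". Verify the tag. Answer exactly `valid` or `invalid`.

Key "5rof9wjf" = 35 72 6f 66 39 77 6a 66 is 8 bytes > B = 6, so hash it first: H(key) = 02 fc, then zero-pad to 6 bytes: K' = 02 fc 00 00 00 00.
K' ⊕ ipad = 34 ca 36 36 36 36; K' ⊕ opad = 5e a0 5c 5c 5c 5c.
Inner hash: sum = 52+202+54+54+54+54+68 = 538 → 02 1a.
Outer hash (recomputed tag): sum = 94+160+92+92+92+92+2+26 = 650 → 02 8a.
Recomputed tag = 028a; claimed = 028a → match.

valid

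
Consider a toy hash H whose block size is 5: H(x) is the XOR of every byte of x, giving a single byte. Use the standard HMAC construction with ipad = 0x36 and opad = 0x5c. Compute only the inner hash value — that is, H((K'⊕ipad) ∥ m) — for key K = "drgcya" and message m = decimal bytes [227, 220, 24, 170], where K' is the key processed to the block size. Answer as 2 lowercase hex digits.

Key "drgcya" = 64 72 67 63 79 61 is 6 bytes > B = 5, so hash it first: H(key) = 0a, then zero-pad to 5 bytes: K' = 0a 00 00 00 00.
K' ⊕ ipad = 3c 36 36 36 36.
Inner input = 3c 36 36 36 36 ∥ e3 dc 18 aa.
Inner hash: XOR 3c⊕36⊕36⊕36⊕36⊕e3⊕dc⊕18⊕aa = b1.

b1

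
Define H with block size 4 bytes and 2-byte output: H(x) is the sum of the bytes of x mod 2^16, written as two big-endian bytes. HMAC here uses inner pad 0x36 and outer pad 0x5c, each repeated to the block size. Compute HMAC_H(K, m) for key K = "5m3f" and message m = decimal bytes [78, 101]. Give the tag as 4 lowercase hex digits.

01aa

Key "5m3f" = 35 6d 33 66 is exactly B = 4 bytes: K' = 35 6d 33 66.
K' ⊕ ipad = 03 5b 05 50.  K' ⊕ opad = 69 31 6f 3a.
Inner input = (K'⊕ipad) ∥ m = 03 5b 05 50 ∥ 4e 65.
Inner hash: sum = 3+91+5+80+78+101 = 358 → 01 66.
Outer input = (K'⊕opad) ∥ inner = 69 31 6f 3a ∥ 01 66.
Outer hash (tag): sum = 105+49+111+58+1+102 = 426 → 01 aa.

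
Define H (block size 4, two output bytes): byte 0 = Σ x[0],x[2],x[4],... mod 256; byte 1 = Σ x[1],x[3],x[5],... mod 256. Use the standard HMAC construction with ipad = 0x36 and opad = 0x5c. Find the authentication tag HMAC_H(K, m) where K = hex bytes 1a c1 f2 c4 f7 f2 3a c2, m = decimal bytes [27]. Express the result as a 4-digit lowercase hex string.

Key hex bytes 1a c1 f2 c4 f7 f2 3a c2 is 8 bytes > B = 4, so hash it first: H(key) = 3d 39, then zero-pad to 4 bytes: K' = 3d 39 00 00.
K' ⊕ ipad = 0b 0f 36 36.  K' ⊕ opad = 61 65 5c 5c.
Inner input = (K'⊕ipad) ∥ m = 0b 0f 36 36 ∥ 1b.
Inner hash: even-index sum = 92 mod 256 = 92; odd-index sum = 69 mod 256 = 69 → 5c 45.
Outer input = (K'⊕opad) ∥ inner = 61 65 5c 5c ∥ 5c 45.
Outer hash (tag): even-index sum = 281 mod 256 = 25; odd-index sum = 262 mod 256 = 6 → 19 06.

1906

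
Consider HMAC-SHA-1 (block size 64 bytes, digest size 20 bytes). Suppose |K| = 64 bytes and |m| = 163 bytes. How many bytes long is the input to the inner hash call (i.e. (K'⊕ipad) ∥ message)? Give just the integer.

227

Key is 64 ≤ 64 bytes, zero-padded: |K'| = 64.
Inner input = (K'⊕ipad) ∥ m → 64 + 163 = 227 bytes.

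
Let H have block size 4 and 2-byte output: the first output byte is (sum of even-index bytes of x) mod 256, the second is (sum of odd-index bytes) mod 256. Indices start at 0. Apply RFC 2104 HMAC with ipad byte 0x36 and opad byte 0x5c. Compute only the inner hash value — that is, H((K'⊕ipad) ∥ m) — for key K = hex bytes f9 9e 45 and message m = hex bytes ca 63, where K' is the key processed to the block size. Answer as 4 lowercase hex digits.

0c41

Key hex bytes f9 9e 45 is 3 bytes ≤ B = 4; zero-pad to 4 bytes: K' = f9 9e 45 00.
K' ⊕ ipad = cf a8 73 36.
Inner input = cf a8 73 36 ∥ ca 63.
Inner hash: even-index sum = 524 mod 256 = 12; odd-index sum = 321 mod 256 = 65 → 0c 41.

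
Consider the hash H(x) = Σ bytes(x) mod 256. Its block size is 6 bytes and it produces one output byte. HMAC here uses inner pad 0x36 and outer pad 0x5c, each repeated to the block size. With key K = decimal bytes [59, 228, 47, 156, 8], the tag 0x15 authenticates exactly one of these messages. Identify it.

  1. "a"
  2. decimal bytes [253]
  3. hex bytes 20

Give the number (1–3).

Key decimal bytes [59, 228, 47, 156, 8] = 3b e4 2f 9c 08 is 5 bytes ≤ B = 6; zero-pad to 6 bytes: K' = 3b e4 2f 9c 08 00.
K' ⊕ ipad = 0d d2 19 aa 3e 36; K' ⊕ opad = 67 b8 73 c0 54 5c.
m1: inner = H(0d d2 19 aa 3e 36 61) = 77; tag = H(67 b8 73 c0 54 5c 77) = 79
m2: inner = H(0d d2 19 aa 3e 36 fd) = 13; tag = H(67 b8 73 c0 54 5c 13) = 15 ← matches
m3: inner = H(0d d2 19 aa 3e 36 20) = 36; tag = H(67 b8 73 c0 54 5c 36) = 38

2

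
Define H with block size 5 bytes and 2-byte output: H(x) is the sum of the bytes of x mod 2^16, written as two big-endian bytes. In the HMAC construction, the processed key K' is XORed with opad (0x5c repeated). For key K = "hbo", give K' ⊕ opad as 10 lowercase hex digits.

343e335c5c

Key "hbo" = 68 62 6f is 3 bytes ≤ B = 5; zero-pad to 5 bytes: K' = 68 62 6f 00 00.
XOR each byte with 0x5c: 68⊕5c=34, 62⊕5c=3e, 6f⊕5c=33, 00⊕5c=5c, 00⊕5c=5c.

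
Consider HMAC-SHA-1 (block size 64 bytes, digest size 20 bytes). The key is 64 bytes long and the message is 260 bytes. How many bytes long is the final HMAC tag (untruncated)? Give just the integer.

The tag is one SHA-1 digest: 20 bytes.

20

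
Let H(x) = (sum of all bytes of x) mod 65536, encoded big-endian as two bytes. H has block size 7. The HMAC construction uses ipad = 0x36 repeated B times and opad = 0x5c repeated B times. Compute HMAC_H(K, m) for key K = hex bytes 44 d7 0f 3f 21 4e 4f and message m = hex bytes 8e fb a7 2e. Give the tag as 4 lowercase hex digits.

02fa

Key hex bytes 44 d7 0f 3f 21 4e 4f is exactly B = 7 bytes: K' = 44 d7 0f 3f 21 4e 4f.
K' ⊕ ipad = 72 e1 39 09 17 78 79.  K' ⊕ opad = 18 8b 53 63 7d 12 13.
Inner input = (K'⊕ipad) ∥ m = 72 e1 39 09 17 78 79 ∥ 8e fb a7 2e.
Inner hash: sum = 114+225+57+9+23+120+121+142+251+167+46 = 1275 → 04 fb.
Outer input = (K'⊕opad) ∥ inner = 18 8b 53 63 7d 12 13 ∥ 04 fb.
Outer hash (tag): sum = 24+139+83+99+125+18+19+4+251 = 762 → 02 fa.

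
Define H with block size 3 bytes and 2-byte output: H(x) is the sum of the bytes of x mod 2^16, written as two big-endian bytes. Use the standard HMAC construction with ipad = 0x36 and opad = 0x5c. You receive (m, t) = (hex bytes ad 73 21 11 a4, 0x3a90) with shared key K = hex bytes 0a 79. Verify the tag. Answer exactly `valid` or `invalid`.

invalid

Key hex bytes 0a 79 is 2 bytes ≤ B = 3; zero-pad to 3 bytes: K' = 0a 79 00.
K' ⊕ ipad = 3c 4f 36; K' ⊕ opad = 56 25 5c.
Inner hash: sum = 60+79+54+173+115+33+17+164 = 695 → 02 b7.
Outer hash (recomputed tag): sum = 86+37+92+2+183 = 400 → 01 90.
Recomputed tag = 0190; claimed = 3a90 → mismatch.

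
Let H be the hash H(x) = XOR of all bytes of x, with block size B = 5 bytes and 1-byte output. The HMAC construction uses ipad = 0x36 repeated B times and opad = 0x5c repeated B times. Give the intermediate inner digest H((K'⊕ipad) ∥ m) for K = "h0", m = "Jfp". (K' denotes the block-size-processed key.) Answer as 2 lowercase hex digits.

32

Key "h0" = 68 30 is 2 bytes ≤ B = 5; zero-pad to 5 bytes: K' = 68 30 00 00 00.
K' ⊕ ipad = 5e 06 36 36 36.
Inner input = 5e 06 36 36 36 ∥ 4a 66 70.
Inner hash: XOR 5e⊕06⊕36⊕36⊕36⊕4a⊕66⊕70 = 32.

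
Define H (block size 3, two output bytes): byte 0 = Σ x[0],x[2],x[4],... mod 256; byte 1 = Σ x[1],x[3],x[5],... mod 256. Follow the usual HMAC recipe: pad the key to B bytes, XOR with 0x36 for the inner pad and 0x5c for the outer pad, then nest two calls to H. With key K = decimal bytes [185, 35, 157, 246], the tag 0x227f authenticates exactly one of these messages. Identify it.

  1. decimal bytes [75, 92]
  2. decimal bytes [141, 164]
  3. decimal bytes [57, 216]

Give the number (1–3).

Key decimal bytes [185, 35, 157, 246] = b9 23 9d f6 is 4 bytes > B = 3, so hash it first: H(key) = 56 19, then zero-pad to 3 bytes: K' = 56 19 00.
K' ⊕ ipad = 60 2f 36; K' ⊕ opad = 0a 45 5c.
m1: inner = H(60 2f 36 4b 5c) = f2 7a; tag = H(0a 45 5c f2 7a) = e037
m2: inner = H(60 2f 36 8d a4) = 3a bc; tag = H(0a 45 5c 3a bc) = 227f ← matches
m3: inner = H(60 2f 36 39 d8) = 6e 68; tag = H(0a 45 5c 6e 68) = ceb3

2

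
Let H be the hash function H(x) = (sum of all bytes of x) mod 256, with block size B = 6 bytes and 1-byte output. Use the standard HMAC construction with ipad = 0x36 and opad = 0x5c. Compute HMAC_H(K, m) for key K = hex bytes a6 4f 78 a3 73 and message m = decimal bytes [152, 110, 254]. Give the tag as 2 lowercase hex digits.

Key hex bytes a6 4f 78 a3 73 is 5 bytes ≤ B = 6; zero-pad to 6 bytes: K' = a6 4f 78 a3 73 00.
K' ⊕ ipad = 90 79 4e 95 45 36.  K' ⊕ opad = fa 13 24 ff 2f 5c.
Inner input = (K'⊕ipad) ∥ m = 90 79 4e 95 45 36 ∥ 98 6e fe.
Inner hash: sum = 144+121+78+149+69+54+152+110+254 = 1131; mod 256 = 107 → 6b.
Outer input = (K'⊕opad) ∥ inner = fa 13 24 ff 2f 5c ∥ 6b.
Outer hash (tag): sum = 250+19+36+255+47+92+107 = 806; mod 256 = 38 → 26.

26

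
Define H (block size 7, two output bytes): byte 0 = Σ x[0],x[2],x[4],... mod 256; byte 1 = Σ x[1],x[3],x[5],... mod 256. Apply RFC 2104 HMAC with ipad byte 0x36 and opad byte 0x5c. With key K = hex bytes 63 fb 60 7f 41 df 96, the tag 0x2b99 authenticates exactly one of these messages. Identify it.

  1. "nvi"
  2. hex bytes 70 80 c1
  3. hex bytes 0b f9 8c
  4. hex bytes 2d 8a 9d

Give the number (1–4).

Key hex bytes 63 fb 60 7f 41 df 96 is exactly B = 7 bytes: K' = 63 fb 60 7f 41 df 96.
K' ⊕ ipad = 55 cd 56 49 77 e9 a0; K' ⊕ opad = 3f a7 3c 23 1d 83 ca.
m1: inner = H(55 cd 56 49 77 e9 a0 6e 76 69) = 38 d6; tag = H(3f a7 3c 23 1d 83 ca 38 d6) = 3885
m2: inner = H(55 cd 56 49 77 e9 a0 70 80 c1) = 42 30; tag = H(3f a7 3c 23 1d 83 ca 42 30) = 928f
m3: inner = H(55 cd 56 49 77 e9 a0 0b f9 8c) = bb 96; tag = H(3f a7 3c 23 1d 83 ca bb 96) = f808
m4: inner = H(55 cd 56 49 77 e9 a0 2d 8a 9d) = 4c c9; tag = H(3f a7 3c 23 1d 83 ca 4c c9) = 2b99 ← matches

4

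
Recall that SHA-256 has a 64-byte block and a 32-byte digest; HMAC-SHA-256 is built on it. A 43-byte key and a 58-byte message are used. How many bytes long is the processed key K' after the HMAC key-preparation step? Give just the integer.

Key is 43 ≤ 64 bytes, zero-padded: |K'| = 64.

64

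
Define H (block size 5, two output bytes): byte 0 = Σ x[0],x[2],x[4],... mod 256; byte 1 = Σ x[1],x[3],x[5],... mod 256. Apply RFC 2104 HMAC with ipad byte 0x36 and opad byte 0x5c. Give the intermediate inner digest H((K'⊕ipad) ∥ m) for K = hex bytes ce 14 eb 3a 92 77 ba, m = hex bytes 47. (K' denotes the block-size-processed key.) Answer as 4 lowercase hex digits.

Key hex bytes ce 14 eb 3a 92 77 ba is 7 bytes > B = 5, so hash it first: H(key) = 05 c5, then zero-pad to 5 bytes: K' = 05 c5 00 00 00.
K' ⊕ ipad = 33 f3 36 36 36.
Inner input = 33 f3 36 36 36 ∥ 47.
Inner hash: even-index sum = 159 mod 256 = 159; odd-index sum = 368 mod 256 = 112 → 9f 70.

9f70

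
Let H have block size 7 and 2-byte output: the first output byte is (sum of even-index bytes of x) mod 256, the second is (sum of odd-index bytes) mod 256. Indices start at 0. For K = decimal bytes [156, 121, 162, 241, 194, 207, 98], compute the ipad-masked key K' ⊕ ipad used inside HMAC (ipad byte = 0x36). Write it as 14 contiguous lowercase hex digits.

aa4f94c7f4f954

Key decimal bytes [156, 121, 162, 241, 194, 207, 98] = 9c 79 a2 f1 c2 cf 62 is exactly B = 7 bytes: K' = 9c 79 a2 f1 c2 cf 62.
XOR each byte with 0x36: 9c⊕36=aa, 79⊕36=4f, a2⊕36=94, f1⊕36=c7, c2⊕36=f4, cf⊕36=f9, 62⊕36=54.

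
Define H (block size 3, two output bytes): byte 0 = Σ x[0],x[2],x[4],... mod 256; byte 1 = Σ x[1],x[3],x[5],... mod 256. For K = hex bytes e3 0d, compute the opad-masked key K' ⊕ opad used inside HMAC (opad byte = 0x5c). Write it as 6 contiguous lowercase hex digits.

Key hex bytes e3 0d is 2 bytes ≤ B = 3; zero-pad to 3 bytes: K' = e3 0d 00.
XOR each byte with 0x5c: e3⊕5c=bf, 0d⊕5c=51, 00⊕5c=5c.

bf515c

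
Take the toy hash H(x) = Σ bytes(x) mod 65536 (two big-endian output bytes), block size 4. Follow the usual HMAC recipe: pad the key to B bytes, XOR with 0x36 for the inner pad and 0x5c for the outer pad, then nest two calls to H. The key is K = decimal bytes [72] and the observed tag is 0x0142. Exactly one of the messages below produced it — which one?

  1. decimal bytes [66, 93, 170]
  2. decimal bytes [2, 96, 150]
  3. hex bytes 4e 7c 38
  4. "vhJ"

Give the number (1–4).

Key decimal bytes [72] = 48 is 1 byte ≤ B = 4; zero-pad to 4 bytes: K' = 48 00 00 00.
K' ⊕ ipad = 7e 36 36 36; K' ⊕ opad = 14 5c 5c 5c.
m1: inner = H(7e 36 36 36 42 5d aa) = 02 69; tag = H(14 5c 5c 5c 02 69) = 0193
m2: inner = H(7e 36 36 36 02 60 96) = 02 18; tag = H(14 5c 5c 5c 02 18) = 0142 ← matches
m3: inner = H(7e 36 36 36 4e 7c 38) = 02 22; tag = H(14 5c 5c 5c 02 22) = 014c
m4: inner = H(7e 36 36 36 76 68 4a) = 02 48; tag = H(14 5c 5c 5c 02 48) = 0172

2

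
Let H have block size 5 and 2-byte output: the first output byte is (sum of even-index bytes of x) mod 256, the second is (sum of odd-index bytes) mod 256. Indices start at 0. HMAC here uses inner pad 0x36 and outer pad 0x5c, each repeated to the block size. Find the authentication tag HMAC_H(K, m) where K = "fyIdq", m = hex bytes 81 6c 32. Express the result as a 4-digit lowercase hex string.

d0df

Key "fyIdq" = 66 79 49 64 71 is exactly B = 5 bytes: K' = 66 79 49 64 71.
K' ⊕ ipad = 50 4f 7f 52 47.  K' ⊕ opad = 3a 25 15 38 2d.
Inner input = (K'⊕ipad) ∥ m = 50 4f 7f 52 47 ∥ 81 6c 32.
Inner hash: even-index sum = 386 mod 256 = 130; odd-index sum = 340 mod 256 = 84 → 82 54.
Outer input = (K'⊕opad) ∥ inner = 3a 25 15 38 2d ∥ 82 54.
Outer hash (tag): even-index sum = 208 mod 256 = 208; odd-index sum = 223 mod 256 = 223 → d0 df.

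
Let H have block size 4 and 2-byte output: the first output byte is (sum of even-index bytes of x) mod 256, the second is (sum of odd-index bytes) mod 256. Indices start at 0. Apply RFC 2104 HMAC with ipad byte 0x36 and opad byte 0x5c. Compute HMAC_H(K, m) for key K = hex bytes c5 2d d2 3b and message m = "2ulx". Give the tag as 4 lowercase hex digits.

Key hex bytes c5 2d d2 3b is exactly B = 4 bytes: K' = c5 2d d2 3b.
K' ⊕ ipad = f3 1b e4 0d.  K' ⊕ opad = 99 71 8e 67.
Inner input = (K'⊕ipad) ∥ m = f3 1b e4 0d ∥ 32 75 6c 78.
Inner hash: even-index sum = 629 mod 256 = 117; odd-index sum = 277 mod 256 = 21 → 75 15.
Outer input = (K'⊕opad) ∥ inner = 99 71 8e 67 ∥ 75 15.
Outer hash (tag): even-index sum = 412 mod 256 = 156; odd-index sum = 237 mod 256 = 237 → 9c ed.

9ced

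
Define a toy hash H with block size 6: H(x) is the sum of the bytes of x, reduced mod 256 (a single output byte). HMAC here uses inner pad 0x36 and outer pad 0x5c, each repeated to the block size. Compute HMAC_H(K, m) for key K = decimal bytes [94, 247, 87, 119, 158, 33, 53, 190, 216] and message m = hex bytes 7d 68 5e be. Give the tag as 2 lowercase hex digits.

67

Key decimal bytes [94, 247, 87, 119, 158, 33, 53, 190, 216] = 5e f7 57 77 9e 21 35 be d8 is 9 bytes > B = 6, so hash it first: H(key) = ad, then zero-pad to 6 bytes: K' = ad 00 00 00 00 00.
K' ⊕ ipad = 9b 36 36 36 36 36.  K' ⊕ opad = f1 5c 5c 5c 5c 5c.
Inner input = (K'⊕ipad) ∥ m = 9b 36 36 36 36 36 ∥ 7d 68 5e be.
Inner hash: sum = 155+54+54+54+54+54+125+104+94+190 = 938; mod 256 = 170 → aa.
Outer input = (K'⊕opad) ∥ inner = f1 5c 5c 5c 5c 5c ∥ aa.
Outer hash (tag): sum = 241+92+92+92+92+92+170 = 871; mod 256 = 103 → 67.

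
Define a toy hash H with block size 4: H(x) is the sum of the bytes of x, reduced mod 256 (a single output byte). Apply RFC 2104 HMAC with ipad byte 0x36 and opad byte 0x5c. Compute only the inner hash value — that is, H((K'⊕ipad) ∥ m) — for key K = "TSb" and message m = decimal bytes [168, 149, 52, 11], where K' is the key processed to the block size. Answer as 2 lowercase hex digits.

cd

Key "TSb" = 54 53 62 is 3 bytes ≤ B = 4; zero-pad to 4 bytes: K' = 54 53 62 00.
K' ⊕ ipad = 62 65 54 36.
Inner input = 62 65 54 36 ∥ a8 95 34 0b.
Inner hash: sum = 98+101+84+54+168+149+52+11 = 717; mod 256 = 205 → cd.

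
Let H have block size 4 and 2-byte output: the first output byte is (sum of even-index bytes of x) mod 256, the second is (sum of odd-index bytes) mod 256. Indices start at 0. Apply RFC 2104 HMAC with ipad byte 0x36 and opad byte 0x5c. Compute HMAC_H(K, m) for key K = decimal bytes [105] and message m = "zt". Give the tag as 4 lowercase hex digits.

a098

Key decimal bytes [105] = 69 is 1 byte ≤ B = 4; zero-pad to 4 bytes: K' = 69 00 00 00.
K' ⊕ ipad = 5f 36 36 36.  K' ⊕ opad = 35 5c 5c 5c.
Inner input = (K'⊕ipad) ∥ m = 5f 36 36 36 ∥ 7a 74.
Inner hash: even-index sum = 271 mod 256 = 15; odd-index sum = 224 mod 256 = 224 → 0f e0.
Outer input = (K'⊕opad) ∥ inner = 35 5c 5c 5c ∥ 0f e0.
Outer hash (tag): even-index sum = 160 mod 256 = 160; odd-index sum = 408 mod 256 = 152 → a0 98.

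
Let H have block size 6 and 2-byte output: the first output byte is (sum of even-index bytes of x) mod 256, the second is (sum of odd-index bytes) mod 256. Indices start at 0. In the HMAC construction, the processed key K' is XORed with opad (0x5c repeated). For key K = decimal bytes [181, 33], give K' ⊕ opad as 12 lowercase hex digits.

Key decimal bytes [181, 33] = b5 21 is 2 bytes ≤ B = 6; zero-pad to 6 bytes: K' = b5 21 00 00 00 00.
XOR each byte with 0x5c: b5⊕5c=e9, 21⊕5c=7d, 00⊕5c=5c, 00⊕5c=5c, 00⊕5c=5c, 00⊕5c=5c.

e97d5c5c5c5c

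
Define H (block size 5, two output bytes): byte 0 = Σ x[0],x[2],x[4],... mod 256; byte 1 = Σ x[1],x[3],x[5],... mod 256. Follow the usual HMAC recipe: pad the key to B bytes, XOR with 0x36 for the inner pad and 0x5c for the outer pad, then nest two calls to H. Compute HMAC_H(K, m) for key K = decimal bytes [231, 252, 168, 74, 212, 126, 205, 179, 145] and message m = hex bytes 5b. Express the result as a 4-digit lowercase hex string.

Key decimal bytes [231, 252, 168, 74, 212, 126, 205, 179, 145] = e7 fc a8 4a d4 7e cd b3 91 is 9 bytes > B = 5, so hash it first: H(key) = c1 77, then zero-pad to 5 bytes: K' = c1 77 00 00 00.
K' ⊕ ipad = f7 41 36 36 36.  K' ⊕ opad = 9d 2b 5c 5c 5c.
Inner input = (K'⊕ipad) ∥ m = f7 41 36 36 36 ∥ 5b.
Inner hash: even-index sum = 355 mod 256 = 99; odd-index sum = 210 mod 256 = 210 → 63 d2.
Outer input = (K'⊕opad) ∥ inner = 9d 2b 5c 5c 5c ∥ 63 d2.
Outer hash (tag): even-index sum = 551 mod 256 = 39; odd-index sum = 234 mod 256 = 234 → 27 ea.

27ea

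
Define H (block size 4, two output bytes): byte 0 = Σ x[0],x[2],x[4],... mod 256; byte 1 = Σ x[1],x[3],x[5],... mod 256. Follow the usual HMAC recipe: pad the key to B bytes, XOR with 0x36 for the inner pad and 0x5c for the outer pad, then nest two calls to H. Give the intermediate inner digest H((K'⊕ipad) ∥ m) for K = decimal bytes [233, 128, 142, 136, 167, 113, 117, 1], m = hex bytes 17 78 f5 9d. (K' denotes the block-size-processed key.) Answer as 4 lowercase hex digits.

Key decimal bytes [233, 128, 142, 136, 167, 113, 117, 1] = e9 80 8e 88 a7 71 75 01 is 8 bytes > B = 4, so hash it first: H(key) = 93 7a, then zero-pad to 4 bytes: K' = 93 7a 00 00.
K' ⊕ ipad = a5 4c 36 36.
Inner input = a5 4c 36 36 ∥ 17 78 f5 9d.
Inner hash: even-index sum = 487 mod 256 = 231; odd-index sum = 407 mod 256 = 151 → e7 97.

e797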